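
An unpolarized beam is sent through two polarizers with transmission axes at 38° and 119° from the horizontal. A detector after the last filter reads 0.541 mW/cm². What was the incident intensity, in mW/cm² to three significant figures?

Unpolarized light through the first polarizer → I₁ = ½ I₀, now polarized at 38°.
I₂ = I₁ cos²(119° − 38°) = 0.5 I₀ · cos²(81°) = 0.01224 I₀.
So 0.541 mW/cm² = 0.01224 I₀, giving I₀ = 0.541/0.01224 = 44.21 mW/cm².

I₀ ≈ 44.2 mW/cm²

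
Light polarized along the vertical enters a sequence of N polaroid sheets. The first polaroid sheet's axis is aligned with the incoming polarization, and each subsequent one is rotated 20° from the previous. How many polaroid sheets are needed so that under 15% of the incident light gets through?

N = 17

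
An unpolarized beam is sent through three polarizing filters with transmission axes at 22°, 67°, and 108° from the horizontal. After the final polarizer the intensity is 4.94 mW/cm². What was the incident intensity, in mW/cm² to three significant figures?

Unpolarized light through the first polarizer → I₁ = ½ I₀, now polarized at 22°.
I₂ = I₁ cos²(67° − 22°) = 0.5 I₀ · cos²(45°) = 0.25 I₀.
I₃ = I₂ cos²(108° − 67°) = 0.25 I₀ · cos²(41°) = 0.1424 I₀.
So 4.94 mW/cm² = 0.1424 I₀, giving I₀ = 4.94/0.1424 = 34.69 mW/cm².

I₀ ≈ 34.7 mW/cm²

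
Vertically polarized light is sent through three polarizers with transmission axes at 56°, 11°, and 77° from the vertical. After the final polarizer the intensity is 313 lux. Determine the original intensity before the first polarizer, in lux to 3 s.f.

I₀ ≈ 1.21e4 lux

I₁ = I₀ cos²(56° − 0°) = I₀ cos²(56°) = 0.3127 I₀.
I₂ = I₁ cos²(11° − 56°) = 0.3127 I₀ · cos²(45°) = 0.1563 I₀.
I₃ = I₂ cos²(77° − 11°) = 0.1563 I₀ · cos²(66°) = 0.02587 I₀.
So 313 lux = 0.02587 I₀, giving I₀ = 313/0.02587 = 1.21e+04 lux.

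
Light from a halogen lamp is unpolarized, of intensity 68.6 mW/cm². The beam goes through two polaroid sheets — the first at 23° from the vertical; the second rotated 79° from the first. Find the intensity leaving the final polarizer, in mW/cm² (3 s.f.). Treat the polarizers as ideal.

I ≈ 1.25 mW/cm²

Unpolarized light through the first polarizer → I₁ = 68.6 mW/cm²/2 = 34.3 mW/cm², polarized at 23°.
I₂ = I₁ · cos²(79°) = 34.3 · 0.03641 = 1.249 mW/cm².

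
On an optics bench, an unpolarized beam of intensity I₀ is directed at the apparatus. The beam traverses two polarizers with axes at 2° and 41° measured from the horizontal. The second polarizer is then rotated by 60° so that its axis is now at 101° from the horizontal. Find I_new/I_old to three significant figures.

I_new/I_old ≈ 0.0405

Before rotation:
Unpolarized light through the first polarizer → I₁ = ½ I₀, now polarized at 2°.
I₂ = I₁ cos²(41° − 2°) = 0.5 I₀ · cos²(39°) = 0.302 I₀.
After rotation:
Unpolarized light through the first polarizer → I₁ = ½ I₀, now polarized at 2°.
Angle between axes 1 and 2: 81°. I₂ = 0.5 I₀ · cos²(81°) = 0.01224 I₀.
Ratio = 0.01224 / 0.302 = 0.04052.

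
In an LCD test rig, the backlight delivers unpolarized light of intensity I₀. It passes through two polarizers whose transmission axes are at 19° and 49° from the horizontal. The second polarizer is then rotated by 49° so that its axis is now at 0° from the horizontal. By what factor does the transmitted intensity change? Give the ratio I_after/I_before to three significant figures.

I_new/I_old ≈ 1.19

Before rotation:
Unpolarized light through the first polarizer → I₁ = ½ I₀, now polarized at 19°.
I₂ = I₁ cos²(49° − 19°) = 0.5 I₀ · cos²(30°) = 0.375 I₀.
After rotation:
Unpolarized light through the first polarizer → I₁ = ½ I₀, now polarized at 19°.
I₂ = I₁ cos²(0° − 19°) = 0.5 I₀ · cos²(19°) = 0.447 I₀.
Ratio = 0.447 / 0.375 = 1.192.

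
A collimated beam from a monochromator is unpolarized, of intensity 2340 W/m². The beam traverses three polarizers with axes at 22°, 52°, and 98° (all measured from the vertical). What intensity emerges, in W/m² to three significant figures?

I ≈ 423 W/m²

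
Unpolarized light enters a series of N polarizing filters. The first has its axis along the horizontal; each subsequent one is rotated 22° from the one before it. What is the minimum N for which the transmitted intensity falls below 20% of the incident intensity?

N = 8

First polarizer halves the unpolarized light: factor 1/2.
Each further stage multiplies by cos²(22°) = 0.8597.
After N polarizers: T = 0.5·0.8597^(N−1). Require T < 0.20 ⇒ N−1 > ln(0.20/0.5)/ln(0.8597) = 6.06, so N−1 ≥ 7 and N = 8.
Check: N=8 gives T = 0.1735 < 0.20; N=7 gives T = 0.2018.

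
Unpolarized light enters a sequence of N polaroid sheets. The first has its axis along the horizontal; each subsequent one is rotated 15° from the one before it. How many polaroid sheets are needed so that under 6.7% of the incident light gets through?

N = 30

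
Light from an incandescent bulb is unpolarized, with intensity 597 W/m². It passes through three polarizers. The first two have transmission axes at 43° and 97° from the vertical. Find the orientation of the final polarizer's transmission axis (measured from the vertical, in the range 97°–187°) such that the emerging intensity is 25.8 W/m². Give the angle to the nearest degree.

Unpolarized light through the first polarizer → I₁ = ½ I₀, now polarized at 43°.
I₂ = I₁ cos²(97° − 43°) = 0.5 I₀ · cos²(54°) = 0.1727 I₀.
Target fraction: 25.8 / 597 W/m² = 0.04322 of I₀.
Need I₃/I₀ = 0.04322, so cos²(θ − 97°) = 0.04322 / 0.1727 = 0.2502.
θ − 97° = arccos(√0.2502) = 60.0°, giving θ ≈ 97 + 60.0 = 157.0°.

θ ≈ 157°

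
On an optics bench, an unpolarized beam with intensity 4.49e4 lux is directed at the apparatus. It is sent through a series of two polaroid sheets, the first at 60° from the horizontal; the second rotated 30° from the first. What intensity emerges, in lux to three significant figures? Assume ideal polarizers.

Unpolarized light through the first polarizer → I₁ = 4.49e4 lux/2 = 2.245e+04 lux, polarized at 60°.
I₂ = I₁ · cos²(30°) = 2.245e+04 · 0.75 = 1.684e+04 lux.

I ≈ 1.68e4 lux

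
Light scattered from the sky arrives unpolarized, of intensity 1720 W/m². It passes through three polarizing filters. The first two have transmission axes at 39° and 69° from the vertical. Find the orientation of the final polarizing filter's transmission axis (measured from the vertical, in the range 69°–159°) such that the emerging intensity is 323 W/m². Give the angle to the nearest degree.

θ ≈ 114°

Unpolarized light through the first polarizer → I₁ = ½ I₀, now polarized at 39°.
I₂ = I₁ cos²(69° − 39°) = 0.5 I₀ · cos²(30°) = 0.375 I₀.
Target fraction: 323 / 1720 W/m² = 0.1878 of I₀.
Need I₃/I₀ = 0.1878, so cos²(θ − 69°) = 0.1878 / 0.375 = 0.5008.
θ − 69° = arccos(√0.5008) = 45.0°, giving θ ≈ 69 + 45.0 = 114.0°.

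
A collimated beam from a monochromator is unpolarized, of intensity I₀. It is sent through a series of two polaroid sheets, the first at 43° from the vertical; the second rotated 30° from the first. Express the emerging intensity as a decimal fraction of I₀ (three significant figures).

≈ 0.375 I₀

Unpolarized light through the first polarizer → I₁ = ½ I₀, now polarized at 43°.
I₂ = I₁ cos²(30°) = 0.5 · 0.75 I₀ = 0.375 I₀.
Transmitted fraction = 0.375.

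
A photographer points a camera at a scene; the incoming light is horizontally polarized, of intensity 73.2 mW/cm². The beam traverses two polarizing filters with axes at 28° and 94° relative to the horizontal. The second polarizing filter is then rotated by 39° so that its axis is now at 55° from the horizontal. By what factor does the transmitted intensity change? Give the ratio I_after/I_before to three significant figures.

Before rotation:
I₁ = I₀ cos²(28° − 0°) = I₀ cos²(28°) = 0.7796 I₀.
I₂ = I₁ cos²(94° − 28°) = 0.7796 I₀ · cos²(66°) = 0.129 I₀.
After rotation:
I₁ = I₀ cos²(28° − 0°) = I₀ cos²(28°) = 0.7796 I₀.
I₂ = I₁ cos²(55° − 28°) = 0.7796 I₀ · cos²(27°) = 0.6189 I₀.
Ratio = 0.6189 / 0.129 = 4.799.

I_new/I_old ≈ 4.80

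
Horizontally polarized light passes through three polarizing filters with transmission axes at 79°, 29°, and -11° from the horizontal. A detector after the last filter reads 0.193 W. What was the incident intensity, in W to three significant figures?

I₀ ≈ 21.9 W

By Malus's law, I₁ = I₀ cos²(79° − 0°) = I₀ cos²(79°) = 0.03641 I₀.
I₂ = I₁ cos²(29° − 79°) = 0.03641 I₀ · cos²(50°) = 0.01504 I₀.
I₃ = I₂ cos²(-11° − 29°) = 0.01504 I₀ · cos²(40°) = 0.008828 I₀.
So 0.193 W = 0.008828 I₀, giving I₀ = 0.193/0.008828 = 21.86 W.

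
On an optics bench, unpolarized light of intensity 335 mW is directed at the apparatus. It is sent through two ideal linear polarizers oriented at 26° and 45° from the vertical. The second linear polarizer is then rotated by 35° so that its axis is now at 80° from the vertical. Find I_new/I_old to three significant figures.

I_new/I_old ≈ 0.386

Before rotation:
Unpolarized light through the first polarizer → I₁ = ½ I₀, now polarized at 26°.
I₂ = I₁ cos²(45° − 26°) = 0.5 I₀ · cos²(19°) = 0.447 I₀.
After rotation:
Unpolarized light through the first polarizer → I₁ = ½ I₀, now polarized at 26°.
I₂ = I₁ cos²(80° − 26°) = 0.5 I₀ · cos²(54°) = 0.1727 I₀.
Ratio = 0.1727 / 0.447 = 0.3865.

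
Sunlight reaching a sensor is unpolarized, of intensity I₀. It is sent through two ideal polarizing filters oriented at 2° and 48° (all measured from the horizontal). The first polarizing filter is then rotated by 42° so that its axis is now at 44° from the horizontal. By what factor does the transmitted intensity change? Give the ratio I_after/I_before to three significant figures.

I_new/I_old ≈ 2.06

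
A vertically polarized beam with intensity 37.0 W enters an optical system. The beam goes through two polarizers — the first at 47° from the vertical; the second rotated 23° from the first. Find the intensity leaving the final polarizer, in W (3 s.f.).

I ≈ 14.6 W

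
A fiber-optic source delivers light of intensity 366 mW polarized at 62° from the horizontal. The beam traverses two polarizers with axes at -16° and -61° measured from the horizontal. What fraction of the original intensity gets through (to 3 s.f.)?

I/I₀ ≈ 0.0216

By Malus's law, I₁ = 366 mW · cos²(78°) = 15.82 mW.
I₂ = I₁ · cos²(45°) = 15.82 · 0.5 = 7.911 mW.
Transmitted fraction = 0.02161.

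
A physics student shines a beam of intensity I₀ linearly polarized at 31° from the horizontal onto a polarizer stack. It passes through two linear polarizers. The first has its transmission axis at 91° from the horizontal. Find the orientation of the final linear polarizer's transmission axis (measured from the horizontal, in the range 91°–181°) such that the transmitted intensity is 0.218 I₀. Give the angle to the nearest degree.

θ ≈ 112°

I₁ = I₀ cos²(91° − 31°) = I₀ cos²(60°) = 0.25 I₀.
Need I₂/I₀ = 0.218, so cos²(θ − 91°) = 0.218 / 0.25 = 0.872.
θ − 91° = arccos(√0.872) = 21.0°, giving θ ≈ 91 + 21.0 = 112.0°.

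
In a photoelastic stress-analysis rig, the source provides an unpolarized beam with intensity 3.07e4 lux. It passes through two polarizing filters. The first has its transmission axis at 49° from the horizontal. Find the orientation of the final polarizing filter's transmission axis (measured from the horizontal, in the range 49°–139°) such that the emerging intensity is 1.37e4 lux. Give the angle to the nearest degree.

Unpolarized light through the first polarizer → I₁ = ½ I₀, now polarized at 49°.
Target fraction: 1.37e4 / 3.07e4 lux = 0.4463 of I₀.
Need I₂/I₀ = 0.4463, so cos²(θ − 49°) = 0.4463 / 0.5 = 0.8925.
θ − 49° = arccos(√0.8925) = 19.1°, giving θ ≈ 49 + 19.1 = 68.1°.

θ ≈ 68°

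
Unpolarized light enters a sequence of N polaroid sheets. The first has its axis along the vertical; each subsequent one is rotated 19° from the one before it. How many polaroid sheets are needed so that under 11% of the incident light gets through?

N = 15

First polarizer halves the unpolarized light: factor 1/2.
Each further stage multiplies by cos²(19°) = 0.894.
After N polarizers: T = 0.5·0.894^(N−1). Require T < 0.11 ⇒ N−1 > ln(0.11/0.5)/ln(0.894) = 13.51, so N−1 ≥ 14 and N = 15.
Check: N=15 gives T = 0.1042 < 0.11; N=14 gives T = 0.1165.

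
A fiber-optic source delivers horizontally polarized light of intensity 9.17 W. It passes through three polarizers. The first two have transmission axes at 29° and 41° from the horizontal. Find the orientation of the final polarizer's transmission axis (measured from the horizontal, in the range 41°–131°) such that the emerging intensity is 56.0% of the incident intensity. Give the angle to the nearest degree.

I₁ = I₀ cos²(29° − 0°) = I₀ cos²(29°) = 0.765 I₀.
I₂ = I₁ cos²(41° − 29°) = 0.765 I₀ · cos²(12°) = 0.7319 I₀.
Need I₃/I₀ = 0.56, so cos²(θ − 41°) = 0.56 / 0.7319 = 0.7651.
θ − 41° = arccos(√0.7651) = 29.0°, giving θ ≈ 41 + 29.0 = 70.0°.

θ ≈ 70°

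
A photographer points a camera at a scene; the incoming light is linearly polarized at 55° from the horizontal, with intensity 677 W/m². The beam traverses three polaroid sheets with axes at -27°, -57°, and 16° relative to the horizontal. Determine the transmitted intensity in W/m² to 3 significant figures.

I ≈ 0.841 W/m²

By Malus's law, I₁ = 677 W/m² · cos²(82°) = 13.11 W/m².
I₂ = I₁ · cos²(30°) = 13.11 · 0.75 = 9.835 W/m².
I₃ = I₂ · cos²(73°) = 9.835 · 0.08548 = 0.8407 W/m².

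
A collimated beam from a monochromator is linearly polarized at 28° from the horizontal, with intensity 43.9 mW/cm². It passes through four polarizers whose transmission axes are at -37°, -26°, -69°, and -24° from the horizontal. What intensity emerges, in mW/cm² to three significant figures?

I₁ = 43.9 mW/cm² · cos²(65°) = 7.841 mW/cm².
I₂ = I₁ · cos²(11°) = 7.841 · 0.9636 = 7.555 mW/cm².
I₃ = I₂ · cos²(43°) = 7.555 · 0.5349 = 4.041 mW/cm².
I₄ = I₃ · cos²(45°) = 4.041 · 0.5 = 2.021 mW/cm².

I ≈ 2.02 mW/cm²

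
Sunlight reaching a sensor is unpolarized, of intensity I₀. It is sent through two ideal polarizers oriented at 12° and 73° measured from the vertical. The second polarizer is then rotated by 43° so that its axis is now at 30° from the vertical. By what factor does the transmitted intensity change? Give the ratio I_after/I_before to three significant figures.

I_new/I_old ≈ 3.85

Before rotation:
Unpolarized light through the first polarizer → I₁ = ½ I₀, now polarized at 12°.
I₂ = I₁ cos²(73° − 12°) = 0.5 I₀ · cos²(61°) = 0.1175 I₀.
After rotation:
Unpolarized light through the first polarizer → I₁ = ½ I₀, now polarized at 12°.
I₂ = I₁ cos²(30° − 12°) = 0.5 I₀ · cos²(18°) = 0.4523 I₀.
Ratio = 0.4523 / 0.1175 = 3.848.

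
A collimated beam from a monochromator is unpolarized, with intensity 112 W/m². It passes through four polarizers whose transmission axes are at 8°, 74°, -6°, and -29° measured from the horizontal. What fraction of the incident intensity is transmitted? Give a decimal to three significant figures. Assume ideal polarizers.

I/I₀ ≈ 0.00211

Unpolarized light through the first polarizer → I₁ = 112 W/m²/2 = 56 W/m², polarized at 8°.
I₂ = I₁ · cos²(66°) = 56 · 0.1654 = 9.264 W/m².
I₃ = I₂ · cos²(80°) = 9.264 · 0.03015 = 0.2794 W/m².
I₄ = I₃ · cos²(23°) = 0.2794 · 0.8473 = 0.2367 W/m².
Transmitted fraction = 0.002113.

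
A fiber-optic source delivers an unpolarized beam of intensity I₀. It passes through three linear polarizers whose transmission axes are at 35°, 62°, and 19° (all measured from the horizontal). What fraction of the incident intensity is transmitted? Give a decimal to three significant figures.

≈ 0.212 I₀

Unpolarized light through the first polarizer → I₁ = ½ I₀, now polarized at 35°.
I₂ = I₁ cos²(62° − 35°) = 0.5 I₀ · cos²(27°) = 0.3969 I₀.
I₃ = I₂ cos²(19° − 62°) = 0.3969 I₀ · cos²(43°) = 0.2123 I₀.
Transmitted fraction = 0.2123.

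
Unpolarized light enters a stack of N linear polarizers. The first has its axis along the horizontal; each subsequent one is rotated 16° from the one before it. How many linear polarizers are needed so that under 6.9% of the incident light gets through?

First polarizer halves the unpolarized light: factor 1/2.
Each further stage multiplies by cos²(16°) = 0.924.
After N polarizers: T = 0.5·0.924^(N−1). Require T < 0.069 ⇒ N−1 > ln(0.069/0.5)/ln(0.924) = 25.06, so N−1 ≥ 26 and N = 27.
Check: N=27 gives T = 0.06408 < 0.069; N=26 gives T = 0.06935.

N = 27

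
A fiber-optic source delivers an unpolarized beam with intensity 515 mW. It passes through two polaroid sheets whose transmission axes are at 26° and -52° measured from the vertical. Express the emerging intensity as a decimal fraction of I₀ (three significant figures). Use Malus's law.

I/I₀ ≈ 0.0216

Unpolarized light through the first polarizer → I₁ = 515 mW/2 = 257.5 mW, polarized at 26°.
I₂ = I₁ · cos²(78°) = 257.5 · 0.04323 = 11.13 mW.
Transmitted fraction = 0.02161.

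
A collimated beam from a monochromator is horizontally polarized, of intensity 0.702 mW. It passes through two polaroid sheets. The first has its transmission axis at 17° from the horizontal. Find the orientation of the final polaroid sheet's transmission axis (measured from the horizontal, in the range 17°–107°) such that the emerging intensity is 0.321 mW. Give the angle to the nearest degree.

θ ≈ 62°

By Malus's law, I₁ = I₀ cos²(17° − 0°) = I₀ cos²(17°) = 0.9145 I₀.
Target fraction: 0.321 / 0.702 mW = 0.4573 of I₀.
Need I₂/I₀ = 0.4573, so cos²(θ − 17°) = 0.4573 / 0.9145 = 0.5.
θ − 17° = arccos(√0.5) = 45.0°, giving θ ≈ 17 + 45.0 = 62.0°.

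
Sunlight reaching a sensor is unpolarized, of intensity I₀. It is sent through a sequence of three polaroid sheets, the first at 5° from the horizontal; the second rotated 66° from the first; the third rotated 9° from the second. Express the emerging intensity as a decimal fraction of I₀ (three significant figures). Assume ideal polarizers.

≈ 0.0807 I₀

Unpolarized light through the first polarizer → I₁ = ½ I₀, now polarized at 5°.
I₂ = I₁ cos²(66°) = 0.5 · 0.1654 I₀ = 0.08272 I₀.
I₃ = I₂ cos²(9°) = 0.08272 · 0.9755 I₀ = 0.08069 I₀.
Transmitted fraction = 0.08069.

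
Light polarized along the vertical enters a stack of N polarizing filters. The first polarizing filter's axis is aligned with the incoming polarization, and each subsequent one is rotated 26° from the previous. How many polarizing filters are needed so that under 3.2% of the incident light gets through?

N = 18

First polarizer is aligned with the polarization: full transmission.
Each further stage multiplies by cos²(26°) = 0.8078.
After N polarizers: T = 0.8078^(N−1). Require T < 0.032 ⇒ N−1 > ln(0.032)/ln(0.8078) = 16.13, so N−1 ≥ 17 and N = 18.
Check: N=18 gives T = 0.02657 < 0.032; N=17 gives T = 0.03289.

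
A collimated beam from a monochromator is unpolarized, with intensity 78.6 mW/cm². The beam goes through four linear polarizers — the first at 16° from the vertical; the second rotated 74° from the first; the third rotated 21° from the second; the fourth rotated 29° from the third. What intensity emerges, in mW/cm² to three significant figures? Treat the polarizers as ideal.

I ≈ 1.99 mW/cm²

Unpolarized light through the first polarizer → I₁ = 78.6 mW/cm²/2 = 39.3 mW/cm², polarized at 16°.
I₂ = I₁ · cos²(74°) = 39.3 · 0.07598 = 2.986 mW/cm².
I₃ = I₂ · cos²(21°) = 2.986 · 0.8716 = 2.602 mW/cm².
I₄ = I₃ · cos²(29°) = 2.602 · 0.765 = 1.991 mW/cm².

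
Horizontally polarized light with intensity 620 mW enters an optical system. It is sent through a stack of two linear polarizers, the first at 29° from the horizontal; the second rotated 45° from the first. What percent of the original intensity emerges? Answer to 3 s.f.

≈ 38.2%

By Malus's law, I₁ = 620 mW · cos²(29°) = 474.3 mW.
I₂ = I₁ · cos²(45°) = 474.3 · 0.5 = 237.1 mW.
That is 38.25% of the incident intensity.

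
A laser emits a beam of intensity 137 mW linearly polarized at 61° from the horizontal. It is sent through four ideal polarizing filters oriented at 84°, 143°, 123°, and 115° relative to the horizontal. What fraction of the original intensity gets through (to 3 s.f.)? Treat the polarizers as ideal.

I₁ = 137 mW · cos²(23°) = 116.1 mW.
I₂ = I₁ · cos²(59°) = 116.1 · 0.2653 = 30.79 mW.
I₃ = I₂ · cos²(20°) = 30.79 · 0.883 = 27.19 mW.
I₄ = I₃ · cos²(8°) = 27.19 · 0.9806 = 26.66 mW.
Transmitted fraction = 0.1946.

I/I₀ ≈ 0.195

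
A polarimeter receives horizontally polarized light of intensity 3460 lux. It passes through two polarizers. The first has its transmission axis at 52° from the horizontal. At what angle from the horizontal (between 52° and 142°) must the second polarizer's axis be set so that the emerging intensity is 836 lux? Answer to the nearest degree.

θ ≈ 89°

By Malus's law, I₁ = I₀ cos²(52° − 0°) = I₀ cos²(52°) = 0.379 I₀.
Target fraction: 836 / 3460 lux = 0.2416 of I₀.
Need I₂/I₀ = 0.2416, so cos²(θ − 52°) = 0.2416 / 0.379 = 0.6375.
θ − 52° = arccos(√0.6375) = 37.0°, giving θ ≈ 52 + 37.0 = 89.0°.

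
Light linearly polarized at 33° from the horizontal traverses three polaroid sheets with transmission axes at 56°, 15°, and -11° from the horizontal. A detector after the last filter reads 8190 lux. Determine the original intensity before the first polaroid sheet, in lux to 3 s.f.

I₁ = I₀ cos²(56° − 33°) = I₀ cos²(23°) = 0.8473 I₀.
I₂ = I₁ cos²(15° − 56°) = 0.8473 I₀ · cos²(41°) = 0.4826 I₀.
I₃ = I₂ cos²(-11° − 15°) = 0.4826 I₀ · cos²(26°) = 0.3899 I₀.
So 8190 lux = 0.3899 I₀, giving I₀ = 8190/0.3899 = 2.101e+04 lux.

I₀ ≈ 2.10e4 lux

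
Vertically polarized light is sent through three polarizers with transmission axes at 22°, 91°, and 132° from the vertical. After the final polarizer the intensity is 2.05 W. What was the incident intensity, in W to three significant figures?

I₀ ≈ 32.6 W

I₁ = I₀ cos²(22° − 0°) = I₀ cos²(22°) = 0.8597 I₀.
I₂ = I₁ cos²(91° − 22°) = 0.8597 I₀ · cos²(69°) = 0.1104 I₀.
I₃ = I₂ cos²(132° − 91°) = 0.1104 I₀ · cos²(41°) = 0.06289 I₀.
So 2.05 W = 0.06289 I₀, giving I₀ = 2.05/0.06289 = 32.6 W.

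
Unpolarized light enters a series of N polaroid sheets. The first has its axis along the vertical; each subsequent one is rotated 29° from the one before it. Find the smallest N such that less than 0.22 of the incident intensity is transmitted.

First polarizer halves the unpolarized light: factor 1/2.
Each further stage multiplies by cos²(29°) = 0.765.
After N polarizers: T = 0.5·0.765^(N−1). Require T < 0.22 ⇒ N−1 > ln(0.22/0.5)/ln(0.765) = 3.06, so N−1 ≥ 4 and N = 5.
Check: N=5 gives T = 0.1712 < 0.22; N=4 gives T = 0.2238.

N = 5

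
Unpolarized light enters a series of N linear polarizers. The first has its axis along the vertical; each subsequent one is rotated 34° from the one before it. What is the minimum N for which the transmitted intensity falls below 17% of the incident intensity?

N = 4

First polarizer halves the unpolarized light: factor 1/2.
Each further stage multiplies by cos²(34°) = 0.6873.
After N polarizers: T = 0.5·0.6873^(N−1). Require T < 0.17 ⇒ N−1 > ln(0.17/0.5)/ln(0.6873) = 2.88, so N−1 ≥ 3 and N = 4.
Check: N=4 gives T = 0.1623 < 0.17; N=3 gives T = 0.2362.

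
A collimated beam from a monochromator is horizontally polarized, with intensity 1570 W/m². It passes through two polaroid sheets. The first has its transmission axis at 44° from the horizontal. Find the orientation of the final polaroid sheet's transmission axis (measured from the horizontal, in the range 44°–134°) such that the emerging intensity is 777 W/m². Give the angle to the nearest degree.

I₁ = I₀ cos²(44° − 0°) = I₀ cos²(44°) = 0.5174 I₀.
Target fraction: 777 / 1570 W/m² = 0.4949 of I₀.
Need I₂/I₀ = 0.4949, so cos²(θ − 44°) = 0.4949 / 0.5174 = 0.9564.
θ − 44° = arccos(√0.9564) = 12.0°, giving θ ≈ 44 + 12.0 = 56.0°.

θ ≈ 56°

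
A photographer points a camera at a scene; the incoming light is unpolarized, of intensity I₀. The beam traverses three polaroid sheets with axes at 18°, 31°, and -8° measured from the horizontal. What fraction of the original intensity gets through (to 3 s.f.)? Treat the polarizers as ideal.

Unpolarized light through the first polarizer → I₁ = ½ I₀, now polarized at 18°.
I₂ = I₁ cos²(31° − 18°) = 0.5 I₀ · cos²(13°) = 0.4747 I₀.
I₃ = I₂ cos²(-8° − 31°) = 0.4747 I₀ · cos²(39°) = 0.2867 I₀.
Transmitted fraction = 0.2867.

≈ 0.287 I₀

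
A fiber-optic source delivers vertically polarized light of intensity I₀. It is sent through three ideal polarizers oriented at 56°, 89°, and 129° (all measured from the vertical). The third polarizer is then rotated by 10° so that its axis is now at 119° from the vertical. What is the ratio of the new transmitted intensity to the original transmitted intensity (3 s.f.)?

I_new/I_old ≈ 1.28

Before rotation:
By Malus's law, I₁ = I₀ cos²(56° − 0°) = I₀ cos²(56°) = 0.3127 I₀.
I₂ = I₁ cos²(89° − 56°) = 0.3127 I₀ · cos²(33°) = 0.2199 I₀.
I₃ = I₂ cos²(129° − 89°) = 0.2199 I₀ · cos²(40°) = 0.1291 I₀.
After rotation:
I₁ = I₀ cos²(56° − 0°) = I₀ cos²(56°) = 0.3127 I₀.
I₂ = I₁ cos²(89° − 56°) = 0.3127 I₀ · cos²(33°) = 0.2199 I₀.
I₃ = I₂ cos²(119° − 89°) = 0.2199 I₀ · cos²(30°) = 0.165 I₀.
Ratio = 0.165 / 0.1291 = 1.278.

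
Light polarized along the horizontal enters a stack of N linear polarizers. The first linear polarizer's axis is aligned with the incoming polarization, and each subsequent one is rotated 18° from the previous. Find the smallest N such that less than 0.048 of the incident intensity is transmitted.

First polarizer is aligned with the polarization: full transmission.
Each further stage multiplies by cos²(18°) = 0.9045.
After N polarizers: T = 0.9045^(N−1). Require T < 0.048 ⇒ N−1 > ln(0.048)/ln(0.9045) = 30.26, so N−1 ≥ 31 and N = 32.
Check: N=32 gives T = 0.04454 < 0.048; N=31 gives T = 0.04925.

N = 32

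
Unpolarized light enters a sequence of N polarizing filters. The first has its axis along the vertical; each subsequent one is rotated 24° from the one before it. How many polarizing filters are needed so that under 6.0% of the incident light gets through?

First polarizer halves the unpolarized light: factor 1/2.
Each further stage multiplies by cos²(24°) = 0.8346.
After N polarizers: T = 0.5·0.8346^(N−1). Require T < 0.060 ⇒ N−1 > ln(0.060/0.5)/ln(0.8346) = 11.72, so N−1 ≥ 12 and N = 13.
Check: N=13 gives T = 0.05708 < 0.060; N=12 gives T = 0.0684.

N = 13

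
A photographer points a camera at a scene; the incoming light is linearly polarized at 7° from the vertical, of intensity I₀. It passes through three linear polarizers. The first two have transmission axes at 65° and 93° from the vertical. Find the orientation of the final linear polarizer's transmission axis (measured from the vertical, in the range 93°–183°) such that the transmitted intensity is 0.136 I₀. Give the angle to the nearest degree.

θ ≈ 131°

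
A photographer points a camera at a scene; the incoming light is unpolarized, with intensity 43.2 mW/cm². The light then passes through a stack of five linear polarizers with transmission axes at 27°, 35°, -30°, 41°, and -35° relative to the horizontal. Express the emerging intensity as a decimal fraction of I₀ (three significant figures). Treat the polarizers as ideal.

I/I₀ ≈ 0.000543

Unpolarized light through the first polarizer → I₁ = 43.2 mW/cm²/2 = 21.6 mW/cm², polarized at 27°.
I₂ = I₁ · cos²(8°) = 21.6 · 0.9806 = 21.18 mW/cm².
I₃ = I₂ · cos²(65°) = 21.18 · 0.1786 = 3.783 mW/cm².
I₄ = I₃ · cos²(71°) = 3.783 · 0.106 = 0.401 mW/cm².
I₅ = I₄ · cos²(76°) = 0.401 · 0.05853 = 0.02347 mW/cm².
Transmitted fraction = 0.0005433.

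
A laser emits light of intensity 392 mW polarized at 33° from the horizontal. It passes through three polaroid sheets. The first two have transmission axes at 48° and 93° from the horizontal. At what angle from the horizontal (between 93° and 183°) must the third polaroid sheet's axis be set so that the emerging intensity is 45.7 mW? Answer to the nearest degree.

θ ≈ 153°

By Malus's law, I₁ = I₀ cos²(48° − 33°) = I₀ cos²(15°) = 0.933 I₀.
I₂ = I₁ cos²(93° − 48°) = 0.933 I₀ · cos²(45°) = 0.4665 I₀.
Target fraction: 45.7 / 392 mW = 0.1166 of I₀.
Need I₃/I₀ = 0.1166, so cos²(θ − 93°) = 0.1166 / 0.4665 = 0.2499.
θ − 93° = arccos(√0.2499) = 60.0°, giving θ ≈ 93 + 60.0 = 153.0°.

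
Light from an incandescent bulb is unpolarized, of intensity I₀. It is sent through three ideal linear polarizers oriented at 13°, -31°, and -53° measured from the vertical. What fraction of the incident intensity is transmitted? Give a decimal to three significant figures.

≈ 0.222 I₀

Unpolarized light through the first polarizer → I₁ = ½ I₀, now polarized at 13°.
I₂ = I₁ cos²(-31° − 13°) = 0.5 I₀ · cos²(44°) = 0.2587 I₀.
I₃ = I₂ cos²(-53° + 31°) = 0.2587 I₀ · cos²(22°) = 0.2224 I₀.
Transmitted fraction = 0.2224.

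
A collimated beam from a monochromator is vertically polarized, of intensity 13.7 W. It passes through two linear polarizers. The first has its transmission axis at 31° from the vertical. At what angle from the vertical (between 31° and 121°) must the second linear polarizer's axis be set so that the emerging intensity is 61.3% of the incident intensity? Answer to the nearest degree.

θ ≈ 55°

I₁ = I₀ cos²(31° − 0°) = I₀ cos²(31°) = 0.7347 I₀.
Need I₂/I₀ = 0.613, so cos²(θ − 31°) = 0.613 / 0.7347 = 0.8343.
θ − 31° = arccos(√0.8343) = 24.0°, giving θ ≈ 31 + 24.0 = 55.0°.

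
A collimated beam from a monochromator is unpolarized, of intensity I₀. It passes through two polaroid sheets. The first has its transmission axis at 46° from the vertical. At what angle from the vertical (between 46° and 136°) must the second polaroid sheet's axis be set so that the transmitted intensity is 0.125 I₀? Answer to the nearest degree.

θ ≈ 106°

Unpolarized light through the first polarizer → I₁ = ½ I₀, now polarized at 46°.
Need I₂/I₀ = 0.125, so cos²(θ − 46°) = 0.125 / 0.5 = 0.25.
θ − 46° = arccos(√0.25) = 60.0°, giving θ ≈ 46 + 60.0 = 106.0°.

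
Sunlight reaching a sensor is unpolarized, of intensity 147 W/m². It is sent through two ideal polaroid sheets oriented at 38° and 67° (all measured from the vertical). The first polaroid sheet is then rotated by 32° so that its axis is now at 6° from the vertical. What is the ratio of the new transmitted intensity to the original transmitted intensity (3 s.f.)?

Before rotation:
Unpolarized light through the first polarizer → I₁ = ½ I₀, now polarized at 38°.
I₂ = I₁ cos²(67° − 38°) = 0.5 I₀ · cos²(29°) = 0.3825 I₀.
After rotation:
Unpolarized light through the first polarizer → I₁ = ½ I₀, now polarized at 6°.
I₂ = I₁ cos²(67° − 6°) = 0.5 I₀ · cos²(61°) = 0.1175 I₀.
Ratio = 0.1175 / 0.3825 = 0.3073.

I_new/I_old ≈ 0.307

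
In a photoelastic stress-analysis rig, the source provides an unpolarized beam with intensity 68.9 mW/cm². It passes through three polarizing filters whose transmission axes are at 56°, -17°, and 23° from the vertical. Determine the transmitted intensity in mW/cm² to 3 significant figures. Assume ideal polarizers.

I ≈ 1.73 mW/cm²

Unpolarized light through the first polarizer → I₁ = 68.9 mW/cm²/2 = 34.45 mW/cm², polarized at 56°.
I₂ = I₁ · cos²(73°) = 34.45 · 0.08548 = 2.945 mW/cm².
I₃ = I₂ · cos²(40°) = 2.945 · 0.5868 = 1.728 mW/cm².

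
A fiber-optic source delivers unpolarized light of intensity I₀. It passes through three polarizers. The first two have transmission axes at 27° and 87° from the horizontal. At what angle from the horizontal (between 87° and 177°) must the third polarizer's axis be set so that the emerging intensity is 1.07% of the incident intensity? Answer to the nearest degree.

Unpolarized light through the first polarizer → I₁ = ½ I₀, now polarized at 27°.
I₂ = I₁ cos²(87° − 27°) = 0.5 I₀ · cos²(60°) = 0.125 I₀.
Need I₃/I₀ = 0.0107, so cos²(θ − 87°) = 0.0107 / 0.125 = 0.0856.
θ − 87° = arccos(√0.0856) = 73.0°, giving θ ≈ 87 + 73.0 = 160.0°.

θ ≈ 160°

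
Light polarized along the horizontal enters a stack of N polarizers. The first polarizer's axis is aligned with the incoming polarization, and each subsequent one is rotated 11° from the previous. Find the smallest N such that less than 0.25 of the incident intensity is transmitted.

N = 39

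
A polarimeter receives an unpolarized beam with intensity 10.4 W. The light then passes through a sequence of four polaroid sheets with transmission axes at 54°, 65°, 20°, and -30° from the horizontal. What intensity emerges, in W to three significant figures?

I ≈ 1.04 W

Unpolarized light through the first polarizer → I₁ = 10.4 W/2 = 5.2 W, polarized at 54°.
I₂ = I₁ · cos²(11°) = 5.2 · 0.9636 = 5.011 W.
I₃ = I₂ · cos²(45°) = 5.011 · 0.5 = 2.505 W.
I₄ = I₃ · cos²(50°) = 2.505 · 0.4132 = 1.035 W.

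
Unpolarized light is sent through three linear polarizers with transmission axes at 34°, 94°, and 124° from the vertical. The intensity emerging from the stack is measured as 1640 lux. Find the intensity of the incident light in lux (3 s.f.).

I₀ ≈ 1.75e4 lux

Unpolarized light through the first polarizer → I₁ = ½ I₀, now polarized at 34°.
I₂ = I₁ cos²(94° − 34°) = 0.5 I₀ · cos²(60°) = 0.125 I₀.
I₃ = I₂ cos²(124° − 94°) = 0.125 I₀ · cos²(30°) = 0.09375 I₀.
So 1640 lux = 0.09375 I₀, giving I₀ = 1640/0.09375 = 1.749e+04 lux.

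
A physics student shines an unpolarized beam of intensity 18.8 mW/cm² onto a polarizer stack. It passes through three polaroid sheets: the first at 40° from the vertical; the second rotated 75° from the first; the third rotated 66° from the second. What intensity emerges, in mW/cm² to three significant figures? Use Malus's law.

I ≈ 0.104 mW/cm²

Unpolarized light through the first polarizer → I₁ = 18.8 mW/cm²/2 = 9.4 mW/cm², polarized at 40°.
I₂ = I₁ · cos²(75°) = 9.4 · 0.06699 = 0.6297 mW/cm².
I₃ = I₂ · cos²(66°) = 0.6297 · 0.1654 = 0.1042 mW/cm².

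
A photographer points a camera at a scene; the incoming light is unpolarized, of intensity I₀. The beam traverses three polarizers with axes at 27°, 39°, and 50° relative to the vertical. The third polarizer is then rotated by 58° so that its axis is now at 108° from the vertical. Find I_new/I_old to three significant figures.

Before rotation:
Unpolarized light through the first polarizer → I₁ = ½ I₀, now polarized at 27°.
I₂ = I₁ cos²(39° − 27°) = 0.5 I₀ · cos²(12°) = 0.4784 I₀.
I₃ = I₂ cos²(50° − 39°) = 0.4784 I₀ · cos²(11°) = 0.461 I₀.
After rotation:
Unpolarized light through the first polarizer → I₁ = ½ I₀, now polarized at 27°.
I₂ = I₁ cos²(39° − 27°) = 0.5 I₀ · cos²(12°) = 0.4784 I₀.
I₃ = I₂ cos²(108° − 39°) = 0.4784 I₀ · cos²(69°) = 0.06144 I₀.
Ratio = 0.06144 / 0.461 = 0.1333.

I_new/I_old ≈ 0.133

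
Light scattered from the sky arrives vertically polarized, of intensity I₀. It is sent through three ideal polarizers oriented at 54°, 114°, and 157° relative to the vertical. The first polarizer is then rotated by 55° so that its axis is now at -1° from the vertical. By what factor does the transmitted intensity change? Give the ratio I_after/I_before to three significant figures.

Before rotation:
I₁ = I₀ cos²(54° − 0°) = I₀ cos²(54°) = 0.3455 I₀.
I₂ = I₁ cos²(114° − 54°) = 0.3455 I₀ · cos²(60°) = 0.08637 I₀.
I₃ = I₂ cos²(157° − 114°) = 0.08637 I₀ · cos²(43°) = 0.0462 I₀.
After rotation:
I₁ = I₀ cos²(-1° − 0°) = I₀ cos²(1°) = 0.9997 I₀.
Angle between axes 1 and 2: 65°. I₂ = 0.9997 I₀ · cos²(65°) = 0.1786 I₀.
I₃ = I₂ cos²(157° − 114°) = 0.1786 I₀ · cos²(43°) = 0.0955 I₀.
Ratio = 0.0955 / 0.0462 = 2.067.

I_new/I_old ≈ 2.07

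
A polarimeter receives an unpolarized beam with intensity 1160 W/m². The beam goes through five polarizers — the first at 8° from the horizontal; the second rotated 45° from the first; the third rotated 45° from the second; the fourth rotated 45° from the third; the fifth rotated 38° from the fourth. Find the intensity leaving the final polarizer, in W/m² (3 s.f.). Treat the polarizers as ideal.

I ≈ 45.0 W/m²

Unpolarized light through the first polarizer → I₁ = 1160 W/m²/2 = 580 W/m², polarized at 8°.
I₂ = I₁ · cos²(45°) = 580 · 0.5 = 290 W/m².
I₃ = I₂ · cos²(45°) = 290 · 0.5 = 145 W/m².
I₄ = I₃ · cos²(45°) = 145 · 0.5 = 72.5 W/m².
I₅ = I₄ · cos²(38°) = 72.5 · 0.621 = 45.02 W/m².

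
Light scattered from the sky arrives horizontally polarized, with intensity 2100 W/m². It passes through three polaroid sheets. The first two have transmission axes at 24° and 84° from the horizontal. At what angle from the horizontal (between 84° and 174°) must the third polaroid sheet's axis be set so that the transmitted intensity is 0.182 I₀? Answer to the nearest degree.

θ ≈ 105°

I₁ = I₀ cos²(24° − 0°) = I₀ cos²(24°) = 0.8346 I₀.
I₂ = I₁ cos²(84° − 24°) = 0.8346 I₀ · cos²(60°) = 0.2086 I₀.
Need I₃/I₀ = 0.182, so cos²(θ − 84°) = 0.182 / 0.2086 = 0.8723.
θ − 84° = arccos(√0.8723) = 20.9°, giving θ ≈ 84 + 20.9 = 104.9°.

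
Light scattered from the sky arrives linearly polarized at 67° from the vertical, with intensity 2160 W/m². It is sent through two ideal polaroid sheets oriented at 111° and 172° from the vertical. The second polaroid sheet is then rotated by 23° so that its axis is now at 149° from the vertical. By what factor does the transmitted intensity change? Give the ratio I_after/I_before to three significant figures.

Before rotation:
I₁ = I₀ cos²(111° − 67°) = I₀ cos²(44°) = 0.5174 I₀.
I₂ = I₁ cos²(172° − 111°) = 0.5174 I₀ · cos²(61°) = 0.1216 I₀.
After rotation:
I₁ = I₀ cos²(111° − 67°) = I₀ cos²(44°) = 0.5174 I₀.
I₂ = I₁ cos²(149° − 111°) = 0.5174 I₀ · cos²(38°) = 0.3213 I₀.
Ratio = 0.3213 / 0.1216 = 2.642.

I_new/I_old ≈ 2.64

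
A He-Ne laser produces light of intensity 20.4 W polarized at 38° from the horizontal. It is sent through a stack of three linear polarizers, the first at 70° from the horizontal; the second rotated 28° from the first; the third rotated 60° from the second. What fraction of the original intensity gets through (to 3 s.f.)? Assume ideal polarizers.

By Malus's law, I₁ = 20.4 W · cos²(32°) = 14.67 W.
I₂ = I₁ · cos²(28°) = 14.67 · 0.7796 = 11.44 W.
I₃ = I₂ · cos²(60°) = 11.44 · 0.25 = 2.859 W.
Transmitted fraction = 0.1402.

I/I₀ ≈ 0.140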